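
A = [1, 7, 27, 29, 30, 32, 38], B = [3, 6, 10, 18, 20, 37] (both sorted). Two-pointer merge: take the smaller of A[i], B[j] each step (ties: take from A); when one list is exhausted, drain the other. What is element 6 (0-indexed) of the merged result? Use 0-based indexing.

i=0 j=0: A[i]=1<=B[j]=3 take 1, i++
i=1 j=0: A[i]=7>B[j]=3 take 3, j++
i=1 j=1: A[i]=7>B[j]=6 take 6, j++
i=1 j=2: A[i]=7<=B[j]=10 take 7, i++
i=2 j=2: A[i]=27>B[j]=10 take 10, j++
i=2 j=3: A[i]=27>B[j]=18 take 18, j++
i=2 j=4: A[i]=27>B[j]=20 take 20, j++
i=2 j=5: A[i]=27<=B[j]=37 take 27, i++
i=3 j=5: A[i]=29<=B[j]=37 take 29, i++
i=4 j=5: A[i]=30<=B[j]=37 take 30, i++
i=5 j=5: A[i]=32<=B[j]=37 take 32, i++
i=6 j=5: A[i]=38>B[j]=37 take 37, j++
i=6 j=6: B done, take A[i]=38, i++

merged[6] = 20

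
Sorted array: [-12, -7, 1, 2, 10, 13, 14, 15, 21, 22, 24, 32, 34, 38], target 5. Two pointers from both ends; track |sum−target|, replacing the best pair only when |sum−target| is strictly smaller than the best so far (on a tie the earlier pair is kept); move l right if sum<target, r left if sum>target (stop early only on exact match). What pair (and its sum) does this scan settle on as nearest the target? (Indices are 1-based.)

pair (-7, 13) with sum 6 (|Δ|=1)

l=1 r=14: -12+38=26 d=21 *, r--
l=1 r=13: -12+34=22 d=17 *, r--
l=1 r=12: -12+32=20 d=15 *, r--
l=1 r=11: -12+24=12 d=7 *, r--
l=1 r=10: -12+22=10 d=5 *, r--
l=1 r=9: -12+21=9 d=4 *, r--
l=1 r=8: -12+15=3 d=2 *, l++
l=2 r=8: -7+15=8 d=3, r--
l=2 r=7: -7+14=7 d=2, r--
l=2 r=6: -7+13=6 d=1 *, r--
l=2 r=5: -7+10=3 d=2, l++
l=3 r=5: 1+10=11 d=6, r--
l=3 r=4: 1+2=3 d=2, l++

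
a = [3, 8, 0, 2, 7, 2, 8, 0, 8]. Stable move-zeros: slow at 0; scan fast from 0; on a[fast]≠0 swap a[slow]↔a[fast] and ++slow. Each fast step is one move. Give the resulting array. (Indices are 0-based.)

[3, 8, 2, 7, 2, 8, 8, 0, 0]

(s=0,f=0) a[fast]=3≠0 swap→a[0]=3 → slow++,fast++
(s=1,f=1) a[fast]=8≠0 swap→a[1]=8 → slow++,fast++
(s=2,f=2) a[fast]=0 → fast++
(s=2,f=3) a[fast]=2≠0 swap→a[2]=2 → slow++,fast++
(s=3,f=4) a[fast]=7≠0 swap→a[3]=7 → slow++,fast++
(s=4,f=5) a[fast]=2≠0 swap→a[4]=2 → slow++,fast++
(s=5,f=6) a[fast]=8≠0 swap→a[5]=8 → slow++,fast++
(s=6,f=7) a[fast]=0 → fast++
(s=6,f=8) a[fast]=8≠0 swap→a[6]=8 → slow++,fast++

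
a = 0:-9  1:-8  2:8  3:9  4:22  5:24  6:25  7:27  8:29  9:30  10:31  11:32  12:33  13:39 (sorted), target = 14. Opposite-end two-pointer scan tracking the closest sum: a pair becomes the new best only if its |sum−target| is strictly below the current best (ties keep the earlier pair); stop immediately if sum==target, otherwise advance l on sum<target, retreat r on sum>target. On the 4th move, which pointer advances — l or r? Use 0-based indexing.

[0,13] -9+39=30 d=16 * → r--
[0,12] -9+33=24 d=10 * → r--
[0,11] -9+32=23 d=9 * → r--
[0,10] -9+31=22 d=8 * → r--

r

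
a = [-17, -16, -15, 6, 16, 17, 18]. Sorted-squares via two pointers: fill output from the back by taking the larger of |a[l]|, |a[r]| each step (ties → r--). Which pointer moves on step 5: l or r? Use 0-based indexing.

[0,6] |-17|<=|18| out[6]=324 → r--
[0,5] |-17|<=|17| out[5]=289 → r--
[0,4] |-17|>|16| out[4]=289 → l++
[1,4] |-16|<=|16| out[3]=256 → r--
[1,3] |-16|>|6| out[2]=256 → l++

l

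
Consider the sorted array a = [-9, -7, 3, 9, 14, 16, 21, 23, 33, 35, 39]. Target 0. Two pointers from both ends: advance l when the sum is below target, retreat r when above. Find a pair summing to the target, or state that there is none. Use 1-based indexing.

l=1 r=11: -9+39=30 >0, r--
l=1 r=10: -9+35=26 >0, r--
l=1 r=9: -9+33=24 >0, r--
l=1 r=8: -9+23=14 >0, r--
l=1 r=7: -9+21=12 >0, r--
l=1 r=6: -9+16=7 >0, r--
l=1 r=5: -9+14=5 >0, r--
l=1 r=4: -9+9=0, found

(-9, 9)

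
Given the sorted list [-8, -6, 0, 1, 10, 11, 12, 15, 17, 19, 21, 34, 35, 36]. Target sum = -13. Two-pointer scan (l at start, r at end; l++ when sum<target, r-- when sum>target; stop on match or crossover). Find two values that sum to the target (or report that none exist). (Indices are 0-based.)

[0,13] -8+36=28 >-13 → r--
[0,12] -8+35=27 >-13 → r--
[0,11] -8+34=26 >-13 → r--
[0,10] -8+21=13 >-13 → r--
[0,9] -8+19=11 >-13 → r--
[0,8] -8+17=9 >-13 → r--
[0,7] -8+15=7 >-13 → r--
[0,6] -8+12=4 >-13 → r--
[0,5] -8+11=3 >-13 → r--
[0,4] -8+10=2 >-13 → r--
[0,3] -8+1=-7 >-13 → r--
[0,2] -8+0=-8 >-13 → r--
[0,1] -8+-6=-14 <-13 → l++

no pair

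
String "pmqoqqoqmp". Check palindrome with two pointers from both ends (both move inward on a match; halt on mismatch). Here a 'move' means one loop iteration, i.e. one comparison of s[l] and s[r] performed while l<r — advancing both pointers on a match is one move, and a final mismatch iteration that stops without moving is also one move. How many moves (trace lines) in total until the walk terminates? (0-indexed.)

5 moves

[0,9] 'p'=='p' → l++,r--
[1,8] 'm'=='m' → l++,r--
[2,7] 'q'=='q' → l++,r--
[3,6] 'o'=='o' → l++,r--
[4,5] 'q'=='q' → l++,r--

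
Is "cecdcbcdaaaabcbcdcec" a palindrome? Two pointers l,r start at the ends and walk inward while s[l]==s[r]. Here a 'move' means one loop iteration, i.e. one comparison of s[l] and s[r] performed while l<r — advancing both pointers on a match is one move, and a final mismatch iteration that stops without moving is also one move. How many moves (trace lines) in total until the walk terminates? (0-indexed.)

l=0 r=19: 'c'=='c', l++,r--
l=1 r=18: 'e'=='e', l++,r--
l=2 r=17: 'c'=='c', l++,r--
l=3 r=16: 'd'=='d', l++,r--
l=4 r=15: 'c'=='c', l++,r--
l=5 r=14: 'b'=='b', l++,r--
l=6 r=13: 'c'=='c', l++,r--
l=7 r=12: 'd'!='b', stop

8 moves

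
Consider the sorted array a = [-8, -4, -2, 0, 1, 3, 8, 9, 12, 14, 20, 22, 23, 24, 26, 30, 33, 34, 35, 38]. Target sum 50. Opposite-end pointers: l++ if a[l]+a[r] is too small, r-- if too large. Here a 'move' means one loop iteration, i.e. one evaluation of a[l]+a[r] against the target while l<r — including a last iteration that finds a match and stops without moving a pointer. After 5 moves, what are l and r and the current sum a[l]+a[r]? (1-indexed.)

[1,20] -8+38=30 <50 → l++
[2,20] -4+38=34 <50 → l++
[3,20] -2+38=36 <50 → l++
[4,20] 0+38=38 <50 → l++
[5,20] 1+38=39 <50 → l++

l=6, r=20, sum=41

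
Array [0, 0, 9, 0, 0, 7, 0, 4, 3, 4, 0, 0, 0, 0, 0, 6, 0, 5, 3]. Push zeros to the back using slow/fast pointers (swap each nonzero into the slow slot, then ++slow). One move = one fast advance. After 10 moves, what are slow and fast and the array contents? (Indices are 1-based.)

slow=6, fast=11, a=[9, 7, 4, 3, 4, 0, 0, 0, 0, 0, 0, 0, 0, 0, 0, 6, 0, 5, 3]

(s=1,f=1) a[fast]=0 → fast++
(s=1,f=2) a[fast]=0 → fast++
(s=1,f=3) a[fast]=9≠0 swap→a[1]=9 → slow++,fast++
(s=2,f=4) a[fast]=0 → fast++
(s=2,f=5) a[fast]=0 → fast++
(s=2,f=6) a[fast]=7≠0 swap→a[2]=7 → slow++,fast++
(s=3,f=7) a[fast]=0 → fast++
(s=3,f=8) a[fast]=4≠0 swap→a[3]=4 → slow++,fast++
(s=4,f=9) a[fast]=3≠0 swap→a[4]=3 → slow++,fast++
(s=5,f=10) a[fast]=4≠0 swap→a[5]=4 → slow++,fast++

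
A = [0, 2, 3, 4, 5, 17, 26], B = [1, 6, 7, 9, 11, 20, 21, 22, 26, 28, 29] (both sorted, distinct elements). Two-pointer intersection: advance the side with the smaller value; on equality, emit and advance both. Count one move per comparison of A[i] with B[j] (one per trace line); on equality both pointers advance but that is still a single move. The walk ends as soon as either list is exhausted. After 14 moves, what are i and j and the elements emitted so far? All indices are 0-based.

[i=0,j=0] 0<1 → i++
[i=1,j=0] 2>1 → j++
[i=1,j=1] 2<6 → i++
[i=2,j=1] 3<6 → i++
[i=3,j=1] 4<6 → i++
[i=4,j=1] 5<6 → i++
[i=5,j=1] 17>6 → j++
[i=5,j=2] 17>7 → j++
[i=5,j=3] 17>9 → j++
[i=5,j=4] 17>11 → j++
[i=5,j=5] 17<20 → i++
[i=6,j=5] 26>20 → j++
[i=6,j=6] 26>21 → j++
[i=6,j=7] 26>22 → j++

i=6, j=8, emitted=[]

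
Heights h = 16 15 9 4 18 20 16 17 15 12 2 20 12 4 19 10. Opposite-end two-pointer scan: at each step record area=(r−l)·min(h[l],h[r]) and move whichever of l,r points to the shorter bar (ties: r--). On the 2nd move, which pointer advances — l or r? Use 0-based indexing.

l=0 r=15: min(16,10)*15=150 best=150 *, r--
l=0 r=14: min(16,19)*14=224 best=224 *, l++

l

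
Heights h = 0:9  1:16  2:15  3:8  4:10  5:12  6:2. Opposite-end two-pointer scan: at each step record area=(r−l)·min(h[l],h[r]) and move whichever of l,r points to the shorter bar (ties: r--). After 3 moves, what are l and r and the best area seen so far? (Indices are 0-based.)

l=1, r=4, best area=48

l=0 r=6: min(9,2)*6=12 best=12 *, r--
l=0 r=5: min(9,12)*5=45 best=45 *, l++
l=1 r=5: min(16,12)*4=48 best=48 *, r--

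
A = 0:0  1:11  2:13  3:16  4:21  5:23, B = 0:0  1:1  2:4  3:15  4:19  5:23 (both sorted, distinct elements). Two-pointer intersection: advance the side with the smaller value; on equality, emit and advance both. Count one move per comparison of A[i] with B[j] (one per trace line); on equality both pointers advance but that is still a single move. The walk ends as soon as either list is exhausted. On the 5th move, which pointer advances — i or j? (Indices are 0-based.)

i

i=0 j=0: 0==0 emit, i++,j++
i=1 j=1: 11>1, j++
i=1 j=2: 11>4, j++
i=1 j=3: 11<15, i++
i=2 j=3: 13<15, i++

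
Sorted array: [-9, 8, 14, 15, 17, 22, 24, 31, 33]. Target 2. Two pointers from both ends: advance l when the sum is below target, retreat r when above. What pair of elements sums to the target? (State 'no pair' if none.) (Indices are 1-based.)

l=1 r=9: -9+33=24 >2, r--
l=1 r=8: -9+31=22 >2, r--
l=1 r=7: -9+24=15 >2, r--
l=1 r=6: -9+22=13 >2, r--
l=1 r=5: -9+17=8 >2, r--
l=1 r=4: -9+15=6 >2, r--
l=1 r=3: -9+14=5 >2, r--
l=1 r=2: -9+8=-1 <2, l++

no pair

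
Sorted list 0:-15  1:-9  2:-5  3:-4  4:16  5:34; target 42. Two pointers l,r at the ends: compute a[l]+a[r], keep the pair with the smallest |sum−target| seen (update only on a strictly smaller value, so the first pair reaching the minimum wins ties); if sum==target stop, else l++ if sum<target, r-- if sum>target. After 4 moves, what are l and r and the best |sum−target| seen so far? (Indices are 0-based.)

l=4, r=5, best |Δ|=12

[0,5] -15+34=19 d=23 * → l++
[1,5] -9+34=25 d=17 * → l++
[2,5] -5+34=29 d=13 * → l++
[3,5] -4+34=30 d=12 * → l++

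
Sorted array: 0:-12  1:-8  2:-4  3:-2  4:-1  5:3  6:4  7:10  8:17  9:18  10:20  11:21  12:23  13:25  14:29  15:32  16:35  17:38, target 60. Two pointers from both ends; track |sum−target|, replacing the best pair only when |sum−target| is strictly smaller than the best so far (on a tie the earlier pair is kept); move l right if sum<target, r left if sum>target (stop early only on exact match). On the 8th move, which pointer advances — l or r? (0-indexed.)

l

[0,17] -12+38=26 d=34 * → l++
[1,17] -8+38=30 d=30 * → l++
[2,17] -4+38=34 d=26 * → l++
[3,17] -2+38=36 d=24 * → l++
[4,17] -1+38=37 d=23 * → l++
[5,17] 3+38=41 d=19 * → l++
[6,17] 4+38=42 d=18 * → l++
[7,17] 10+38=48 d=12 * → l++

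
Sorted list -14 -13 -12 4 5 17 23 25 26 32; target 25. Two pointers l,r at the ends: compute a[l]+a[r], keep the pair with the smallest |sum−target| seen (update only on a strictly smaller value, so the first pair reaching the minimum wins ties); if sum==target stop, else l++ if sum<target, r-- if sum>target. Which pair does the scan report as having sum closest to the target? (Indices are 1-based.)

l=1 r=10: -14+32=18 d=7 *, l++
l=2 r=10: -13+32=19 d=6 *, l++
l=3 r=10: -12+32=20 d=5 *, l++
l=4 r=10: 4+32=36 d=11, r--
l=4 r=9: 4+26=30 d=5, r--
l=4 r=8: 4+25=29 d=4 *, r--
l=4 r=7: 4+23=27 d=2 *, r--
l=4 r=6: 4+17=21 d=4, l++
l=5 r=6: 5+17=22 d=3, l++

pair (4, 23) with sum 27 (|Δ|=2)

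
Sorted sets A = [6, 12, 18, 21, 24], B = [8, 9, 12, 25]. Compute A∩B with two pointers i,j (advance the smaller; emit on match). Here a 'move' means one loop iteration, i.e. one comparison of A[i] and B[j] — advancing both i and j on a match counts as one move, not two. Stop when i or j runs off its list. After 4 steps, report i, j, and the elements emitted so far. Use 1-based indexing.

[i=1,j=1] 6<8 → i++
[i=2,j=1] 12>8 → j++
[i=2,j=2] 12>9 → j++
[i=2,j=3] 12==12 emit → i++,j++

i=3, j=4, emitted=[12]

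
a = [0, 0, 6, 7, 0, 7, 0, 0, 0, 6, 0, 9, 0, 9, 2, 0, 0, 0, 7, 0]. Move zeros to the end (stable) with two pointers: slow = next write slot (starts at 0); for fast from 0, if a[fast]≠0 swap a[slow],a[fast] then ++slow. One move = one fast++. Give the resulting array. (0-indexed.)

[6, 7, 7, 6, 9, 9, 2, 7, 0, 0, 0, 0, 0, 0, 0, 0, 0, 0, 0, 0]

slow=0 fast=0: a[fast]=0, fast++
slow=0 fast=1: a[fast]=0, fast++
slow=0 fast=2: a[fast]=6≠0 swap→a[0]=6, slow++,fast++
slow=1 fast=3: a[fast]=7≠0 swap→a[1]=7, slow++,fast++
slow=2 fast=4: a[fast]=0, fast++
slow=2 fast=5: a[fast]=7≠0 swap→a[2]=7, slow++,fast++
slow=3 fast=6: a[fast]=0, fast++
slow=3 fast=7: a[fast]=0, fast++
slow=3 fast=8: a[fast]=0, fast++
slow=3 fast=9: a[fast]=6≠0 swap→a[3]=6, slow++,fast++
slow=4 fast=10: a[fast]=0, fast++
slow=4 fast=11: a[fast]=9≠0 swap→a[4]=9, slow++,fast++
slow=5 fast=12: a[fast]=0, fast++
slow=5 fast=13: a[fast]=9≠0 swap→a[5]=9, slow++,fast++
slow=6 fast=14: a[fast]=2≠0 swap→a[6]=2, slow++,fast++
slow=7 fast=15: a[fast]=0, fast++
slow=7 fast=16: a[fast]=0, fast++
slow=7 fast=17: a[fast]=0, fast++
slow=7 fast=18: a[fast]=7≠0 swap→a[7]=7, slow++,fast++
slow=8 fast=19: a[fast]=0, fast++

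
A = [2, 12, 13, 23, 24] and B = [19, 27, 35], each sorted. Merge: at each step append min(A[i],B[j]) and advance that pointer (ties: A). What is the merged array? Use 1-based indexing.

[2, 12, 13, 19, 23, 24, 27, 35]

[i=1,j=1] A[i]=2<=B[j]=19 take 2 → i++
[i=2,j=1] A[i]=12<=B[j]=19 take 12 → i++
[i=3,j=1] A[i]=13<=B[j]=19 take 13 → i++
[i=4,j=1] A[i]=23>B[j]=19 take 19 → j++
[i=4,j=2] A[i]=23<=B[j]=27 take 23 → i++
[i=5,j=2] A[i]=24<=B[j]=27 take 24 → i++
[i=6,j=2] A done, take B[j]=27 → j++
[i=6,j=3] A done, take B[j]=35 → j++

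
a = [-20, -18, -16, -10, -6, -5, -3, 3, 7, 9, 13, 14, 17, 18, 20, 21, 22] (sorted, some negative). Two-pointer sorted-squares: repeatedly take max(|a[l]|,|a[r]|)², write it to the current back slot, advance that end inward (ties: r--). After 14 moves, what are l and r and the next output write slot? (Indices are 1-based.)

l=6, r=8, next write slot=3

l=1 r=17: |-20|<=|22| out[17]=484, r--
l=1 r=16: |-20|<=|21| out[16]=441, r--
l=1 r=15: |-20|<=|20| out[15]=400, r--
l=1 r=14: |-20|>|18| out[14]=400, l++
l=2 r=14: |-18|<=|18| out[13]=324, r--
l=2 r=13: |-18|>|17| out[12]=324, l++
l=3 r=13: |-16|<=|17| out[11]=289, r--
l=3 r=12: |-16|>|14| out[10]=256, l++
l=4 r=12: |-10|<=|14| out[9]=196, r--
l=4 r=11: |-10|<=|13| out[8]=169, r--
l=4 r=10: |-10|>|9| out[7]=100, l++
l=5 r=10: |-6|<=|9| out[6]=81, r--
l=5 r=9: |-6|<=|7| out[5]=49, r--
l=5 r=8: |-6|>|3| out[4]=36, l++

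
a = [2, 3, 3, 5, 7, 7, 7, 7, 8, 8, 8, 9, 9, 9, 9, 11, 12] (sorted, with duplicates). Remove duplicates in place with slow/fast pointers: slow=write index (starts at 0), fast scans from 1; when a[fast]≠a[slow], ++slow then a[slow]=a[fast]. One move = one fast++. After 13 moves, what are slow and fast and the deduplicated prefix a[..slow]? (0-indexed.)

slow=0 fast=1: a[fast]=3≠a[slow]=2 write a[1]=3, slow++,fast++
slow=1 fast=2: a[fast]=3=a[slow] dup, fast++
slow=1 fast=3: a[fast]=5≠a[slow]=3 write a[2]=5, slow++,fast++
slow=2 fast=4: a[fast]=7≠a[slow]=5 write a[3]=7, slow++,fast++
slow=3 fast=5: a[fast]=7=a[slow] dup, fast++
slow=3 fast=6: a[fast]=7=a[slow] dup, fast++
slow=3 fast=7: a[fast]=7=a[slow] dup, fast++
slow=3 fast=8: a[fast]=8≠a[slow]=7 write a[4]=8, slow++,fast++
slow=4 fast=9: a[fast]=8=a[slow] dup, fast++
slow=4 fast=10: a[fast]=8=a[slow] dup, fast++
slow=4 fast=11: a[fast]=9≠a[slow]=8 write a[5]=9, slow++,fast++
slow=5 fast=12: a[fast]=9=a[slow] dup, fast++
slow=5 fast=13: a[fast]=9=a[slow] dup, fast++

slow=5, fast=14, prefix=[2, 3, 5, 7, 8, 9]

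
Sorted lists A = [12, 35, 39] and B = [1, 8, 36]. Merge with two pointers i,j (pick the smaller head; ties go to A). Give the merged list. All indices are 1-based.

[1, 8, 12, 35, 36, 39]

i=1 j=1: A[i]=12>B[j]=1 take 1, j++
i=1 j=2: A[i]=12>B[j]=8 take 8, j++
i=1 j=3: A[i]=12<=B[j]=36 take 12, i++
i=2 j=3: A[i]=35<=B[j]=36 take 35, i++
i=3 j=3: A[i]=39>B[j]=36 take 36, j++
i=3 j=4: B done, take A[i]=39, i++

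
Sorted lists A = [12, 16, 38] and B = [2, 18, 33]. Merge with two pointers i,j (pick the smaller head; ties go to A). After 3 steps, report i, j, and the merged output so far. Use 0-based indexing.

i=2, j=1, merged so far=[2, 12, 16]

i=0 j=0: A[i]=12>B[j]=2 take 2, j++
i=0 j=1: A[i]=12<=B[j]=18 take 12, i++
i=1 j=1: A[i]=16<=B[j]=18 take 16, i++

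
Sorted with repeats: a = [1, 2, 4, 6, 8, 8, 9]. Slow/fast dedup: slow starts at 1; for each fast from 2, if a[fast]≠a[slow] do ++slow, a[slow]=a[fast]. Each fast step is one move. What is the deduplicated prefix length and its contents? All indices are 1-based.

(s=1,f=2) a[fast]=2≠a[slow]=1 write a[2]=2 → slow++,fast++
(s=2,f=3) a[fast]=4≠a[slow]=2 write a[3]=4 → slow++,fast++
(s=3,f=4) a[fast]=6≠a[slow]=4 write a[4]=6 → slow++,fast++
(s=4,f=5) a[fast]=8≠a[slow]=6 write a[5]=8 → slow++,fast++
(s=5,f=6) a[fast]=8=a[slow] dup → fast++
(s=5,f=7) a[fast]=9≠a[slow]=8 write a[6]=9 → slow++,fast++

length 6; prefix = [1, 2, 4, 6, 8, 9]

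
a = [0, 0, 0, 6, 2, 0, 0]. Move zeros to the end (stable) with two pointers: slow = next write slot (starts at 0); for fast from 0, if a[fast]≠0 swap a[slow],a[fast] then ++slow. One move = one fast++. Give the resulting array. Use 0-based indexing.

(s=0,f=0) a[fast]=0 → fast++
(s=0,f=1) a[fast]=0 → fast++
(s=0,f=2) a[fast]=0 → fast++
(s=0,f=3) a[fast]=6≠0 swap→a[0]=6 → slow++,fast++
(s=1,f=4) a[fast]=2≠0 swap→a[1]=2 → slow++,fast++
(s=2,f=5) a[fast]=0 → fast++
(s=2,f=6) a[fast]=0 → fast++

[6, 2, 0, 0, 0, 0, 0]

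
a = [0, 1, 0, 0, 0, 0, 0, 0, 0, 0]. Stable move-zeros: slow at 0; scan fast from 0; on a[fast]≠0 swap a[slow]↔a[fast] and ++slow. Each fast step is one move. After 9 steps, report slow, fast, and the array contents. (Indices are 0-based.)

slow=1, fast=9, a=[1, 0, 0, 0, 0, 0, 0, 0, 0, 0]

(s=0,f=0) a[fast]=0 → fast++
(s=0,f=1) a[fast]=1≠0 swap→a[0]=1 → slow++,fast++
(s=1,f=2) a[fast]=0 → fast++
(s=1,f=3) a[fast]=0 → fast++
(s=1,f=4) a[fast]=0 → fast++
(s=1,f=5) a[fast]=0 → fast++
(s=1,f=6) a[fast]=0 → fast++
(s=1,f=7) a[fast]=0 → fast++
(s=1,f=8) a[fast]=0 → fast++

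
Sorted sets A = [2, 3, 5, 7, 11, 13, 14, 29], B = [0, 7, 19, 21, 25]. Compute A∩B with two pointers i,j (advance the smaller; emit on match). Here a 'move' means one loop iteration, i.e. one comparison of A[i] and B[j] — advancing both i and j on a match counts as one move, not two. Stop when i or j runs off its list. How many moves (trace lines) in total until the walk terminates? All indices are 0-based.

[i=0,j=0] 2>0 → j++
[i=0,j=1] 2<7 → i++
[i=1,j=1] 3<7 → i++
[i=2,j=1] 5<7 → i++
[i=3,j=1] 7==7 emit → i++,j++
[i=4,j=2] 11<19 → i++
[i=5,j=2] 13<19 → i++
[i=6,j=2] 14<19 → i++
[i=7,j=2] 29>19 → j++
[i=7,j=3] 29>21 → j++
[i=7,j=4] 29>25 → j++

11 moves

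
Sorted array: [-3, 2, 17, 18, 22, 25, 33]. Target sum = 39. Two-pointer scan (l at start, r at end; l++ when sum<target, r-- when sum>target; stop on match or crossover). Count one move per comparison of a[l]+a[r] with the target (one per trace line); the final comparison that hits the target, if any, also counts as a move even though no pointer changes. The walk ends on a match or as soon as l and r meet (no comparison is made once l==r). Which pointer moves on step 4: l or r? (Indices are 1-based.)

r

l=1 r=7: -3+33=30 <39, l++
l=2 r=7: 2+33=35 <39, l++
l=3 r=7: 17+33=50 >39, r--
l=3 r=6: 17+25=42 >39, r--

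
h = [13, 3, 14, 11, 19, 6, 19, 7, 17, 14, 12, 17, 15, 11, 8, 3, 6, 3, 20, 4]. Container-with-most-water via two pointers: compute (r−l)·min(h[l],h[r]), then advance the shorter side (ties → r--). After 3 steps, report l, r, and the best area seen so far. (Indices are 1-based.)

l=3, r=19, best area=234

[1,20] min(13,4)*19=76 best=76 * → r--
[1,19] min(13,20)*18=234 best=234 * → l++
[2,19] min(3,20)*17=51 best=234 → l++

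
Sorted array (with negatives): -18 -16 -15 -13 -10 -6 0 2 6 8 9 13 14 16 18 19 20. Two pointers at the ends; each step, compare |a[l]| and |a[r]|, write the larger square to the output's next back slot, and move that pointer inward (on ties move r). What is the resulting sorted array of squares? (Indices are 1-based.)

[1,17] |-18|<=|20| out[17]=400 → r--
[1,16] |-18|<=|19| out[16]=361 → r--
[1,15] |-18|<=|18| out[15]=324 → r--
[1,14] |-18|>|16| out[14]=324 → l++
[2,14] |-16|<=|16| out[13]=256 → r--
[2,13] |-16|>|14| out[12]=256 → l++
[3,13] |-15|>|14| out[11]=225 → l++
[4,13] |-13|<=|14| out[10]=196 → r--
[4,12] |-13|<=|13| out[9]=169 → r--
[4,11] |-13|>|9| out[8]=169 → l++
[5,11] |-10|>|9| out[7]=100 → l++
[6,11] |-6|<=|9| out[6]=81 → r--
[6,10] |-6|<=|8| out[5]=64 → r--
[6,9] |-6|<=|6| out[4]=36 → r--
[6,8] |-6|>|2| out[3]=36 → l++
[7,8] |0|<=|2| out[2]=4 → r--
[7,7] |0|<=|0| out[1]=0 → r--

[0, 4, 36, 36, 64, 81, 100, 169, 169, 196, 225, 256, 256, 324, 324, 361, 400]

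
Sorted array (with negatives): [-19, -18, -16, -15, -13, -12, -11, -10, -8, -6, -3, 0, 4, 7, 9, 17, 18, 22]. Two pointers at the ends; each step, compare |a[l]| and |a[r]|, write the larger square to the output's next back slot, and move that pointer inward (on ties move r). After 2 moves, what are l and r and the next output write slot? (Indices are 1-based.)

l=2, r=17, next write slot=16

[1,18] |-19|<=|22| out[18]=484 → r--
[1,17] |-19|>|18| out[17]=361 → l++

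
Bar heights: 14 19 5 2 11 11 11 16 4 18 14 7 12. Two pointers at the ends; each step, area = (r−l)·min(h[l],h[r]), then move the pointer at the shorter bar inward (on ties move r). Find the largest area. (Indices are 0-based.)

[0,12] min(14,12)*12=144 best=144 * → r--
[0,11] min(14,7)*11=77 best=144 → r--
[0,10] min(14,14)*10=140 best=144 → r--
[0,9] min(14,18)*9=126 best=144 → l++
[1,9] min(19,18)*8=144 best=144 → r--
[1,8] min(19,4)*7=28 best=144 → r--
[1,7] min(19,16)*6=96 best=144 → r--
[1,6] min(19,11)*5=55 best=144 → r--
[1,5] min(19,11)*4=44 best=144 → r--
[1,4] min(19,11)*3=33 best=144 → r--
[1,3] min(19,2)*2=4 best=144 → r--
[1,2] min(19,5)*1=5 best=144 → r--

max area = 144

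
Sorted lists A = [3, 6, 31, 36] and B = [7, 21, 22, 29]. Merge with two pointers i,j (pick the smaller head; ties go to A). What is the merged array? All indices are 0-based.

[3, 6, 7, 21, 22, 29, 31, 36]

i=0 j=0: A[i]=3<=B[j]=7 take 3, i++
i=1 j=0: A[i]=6<=B[j]=7 take 6, i++
i=2 j=0: A[i]=31>B[j]=7 take 7, j++
i=2 j=1: A[i]=31>B[j]=21 take 21, j++
i=2 j=2: A[i]=31>B[j]=22 take 22, j++
i=2 j=3: A[i]=31>B[j]=29 take 29, j++
i=2 j=4: B done, take A[i]=31, i++
i=3 j=4: B done, take A[i]=36, i++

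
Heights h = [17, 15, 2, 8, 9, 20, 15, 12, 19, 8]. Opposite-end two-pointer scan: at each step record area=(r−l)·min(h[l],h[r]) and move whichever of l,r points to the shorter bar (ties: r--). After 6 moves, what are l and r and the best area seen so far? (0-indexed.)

l=5, r=8, best area=136

l=0 r=9: min(17,8)*9=72 best=72 *, r--
l=0 r=8: min(17,19)*8=136 best=136 *, l++
l=1 r=8: min(15,19)*7=105 best=136, l++
l=2 r=8: min(2,19)*6=12 best=136, l++
l=3 r=8: min(8,19)*5=40 best=136, l++
l=4 r=8: min(9,19)*4=36 best=136, l++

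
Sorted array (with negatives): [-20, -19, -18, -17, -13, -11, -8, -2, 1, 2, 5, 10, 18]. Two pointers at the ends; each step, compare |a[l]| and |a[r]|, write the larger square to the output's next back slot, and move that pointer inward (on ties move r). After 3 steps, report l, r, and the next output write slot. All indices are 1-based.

l=3, r=12, next write slot=10

[1,13] |-20|>|18| out[13]=400 → l++
[2,13] |-19|>|18| out[12]=361 → l++
[3,13] |-18|<=|18| out[11]=324 → r--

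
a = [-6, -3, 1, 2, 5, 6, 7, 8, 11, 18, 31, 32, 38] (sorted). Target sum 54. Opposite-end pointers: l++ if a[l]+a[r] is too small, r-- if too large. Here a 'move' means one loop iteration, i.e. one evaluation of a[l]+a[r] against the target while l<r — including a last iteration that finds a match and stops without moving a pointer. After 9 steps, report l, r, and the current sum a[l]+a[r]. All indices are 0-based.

[0,12] -6+38=32 <54 → l++
[1,12] -3+38=35 <54 → l++
[2,12] 1+38=39 <54 → l++
[3,12] 2+38=40 <54 → l++
[4,12] 5+38=43 <54 → l++
[5,12] 6+38=44 <54 → l++
[6,12] 7+38=45 <54 → l++
[7,12] 8+38=46 <54 → l++
[8,12] 11+38=49 <54 → l++

l=9, r=12, sum=56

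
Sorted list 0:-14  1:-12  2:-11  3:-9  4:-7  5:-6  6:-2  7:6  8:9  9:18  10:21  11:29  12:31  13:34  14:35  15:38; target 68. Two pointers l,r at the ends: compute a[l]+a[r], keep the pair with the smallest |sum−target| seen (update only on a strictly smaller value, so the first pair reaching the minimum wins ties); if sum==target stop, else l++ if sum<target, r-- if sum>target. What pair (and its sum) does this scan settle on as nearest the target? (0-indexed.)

[0,15] -14+38=24 d=44 * → l++
[1,15] -12+38=26 d=42 * → l++
[2,15] -11+38=27 d=41 * → l++
[3,15] -9+38=29 d=39 * → l++
[4,15] -7+38=31 d=37 * → l++
[5,15] -6+38=32 d=36 * → l++
[6,15] -2+38=36 d=32 * → l++
[7,15] 6+38=44 d=24 * → l++
[8,15] 9+38=47 d=21 * → l++
[9,15] 18+38=56 d=12 * → l++
[10,15] 21+38=59 d=9 * → l++
[11,15] 29+38=67 d=1 * → l++
[12,15] 31+38=69 d=1 → r--
[12,14] 31+35=66 d=2 → l++
[13,14] 34+35=69 d=1 → r--

pair (29, 38) with sum 67 (|Δ|=1)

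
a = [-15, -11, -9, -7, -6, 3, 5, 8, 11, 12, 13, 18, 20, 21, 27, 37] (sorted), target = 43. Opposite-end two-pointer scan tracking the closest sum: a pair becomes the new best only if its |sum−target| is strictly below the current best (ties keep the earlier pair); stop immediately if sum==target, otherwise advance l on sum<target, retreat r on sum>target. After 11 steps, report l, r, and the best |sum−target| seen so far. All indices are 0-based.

l=10, r=14, best |Δ|=1

l=0 r=15: -15+37=22 d=21 *, l++
l=1 r=15: -11+37=26 d=17 *, l++
l=2 r=15: -9+37=28 d=15 *, l++
l=3 r=15: -7+37=30 d=13 *, l++
l=4 r=15: -6+37=31 d=12 *, l++
l=5 r=15: 3+37=40 d=3 *, l++
l=6 r=15: 5+37=42 d=1 *, l++
l=7 r=15: 8+37=45 d=2, r--
l=7 r=14: 8+27=35 d=8, l++
l=8 r=14: 11+27=38 d=5, l++
l=9 r=14: 12+27=39 d=4, l++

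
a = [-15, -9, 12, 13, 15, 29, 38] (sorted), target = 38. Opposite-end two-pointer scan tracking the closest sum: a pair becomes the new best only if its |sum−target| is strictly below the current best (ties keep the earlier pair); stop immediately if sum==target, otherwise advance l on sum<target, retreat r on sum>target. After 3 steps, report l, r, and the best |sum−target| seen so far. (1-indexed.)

l=1 r=7: -15+38=23 d=15 *, l++
l=2 r=7: -9+38=29 d=9 *, l++
l=3 r=7: 12+38=50 d=12, r--

l=3, r=6, best |Δ|=9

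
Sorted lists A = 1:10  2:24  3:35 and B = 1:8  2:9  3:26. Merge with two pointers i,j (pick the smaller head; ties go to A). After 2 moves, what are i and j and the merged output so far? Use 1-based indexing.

[i=1,j=1] A[i]=10>B[j]=8 take 8 → j++
[i=1,j=2] A[i]=10>B[j]=9 take 9 → j++

i=1, j=3, merged so far=[8, 9]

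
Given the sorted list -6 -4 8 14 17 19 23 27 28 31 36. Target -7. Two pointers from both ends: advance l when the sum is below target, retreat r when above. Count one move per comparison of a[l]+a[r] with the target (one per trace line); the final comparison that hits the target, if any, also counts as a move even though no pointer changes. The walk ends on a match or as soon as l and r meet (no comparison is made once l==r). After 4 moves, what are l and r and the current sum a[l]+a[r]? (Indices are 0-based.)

l=0, r=6, sum=17

[0,10] -6+36=30 >-7 → r--
[0,9] -6+31=25 >-7 → r--
[0,8] -6+28=22 >-7 → r--
[0,7] -6+27=21 >-7 → r--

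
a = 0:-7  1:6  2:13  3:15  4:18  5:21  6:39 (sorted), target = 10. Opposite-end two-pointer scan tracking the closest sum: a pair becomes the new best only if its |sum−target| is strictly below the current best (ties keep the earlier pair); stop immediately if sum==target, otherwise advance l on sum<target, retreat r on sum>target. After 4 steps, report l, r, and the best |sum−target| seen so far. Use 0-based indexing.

l=1, r=3, best |Δ|=1

l=0 r=6: -7+39=32 d=22 *, r--
l=0 r=5: -7+21=14 d=4 *, r--
l=0 r=4: -7+18=11 d=1 *, r--
l=0 r=3: -7+15=8 d=2, l++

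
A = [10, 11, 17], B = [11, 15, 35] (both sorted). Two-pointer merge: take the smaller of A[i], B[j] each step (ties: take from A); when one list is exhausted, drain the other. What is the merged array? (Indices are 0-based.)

[i=0,j=0] A[i]=10<=B[j]=11 take 10 → i++
[i=1,j=0] A[i]=11<=B[j]=11 take 11 → i++
[i=2,j=0] A[i]=17>B[j]=11 take 11 → j++
[i=2,j=1] A[i]=17>B[j]=15 take 15 → j++
[i=2,j=2] A[i]=17<=B[j]=35 take 17 → i++
[i=3,j=2] A done, take B[j]=35 → j++

[10, 11, 11, 15, 17, 35]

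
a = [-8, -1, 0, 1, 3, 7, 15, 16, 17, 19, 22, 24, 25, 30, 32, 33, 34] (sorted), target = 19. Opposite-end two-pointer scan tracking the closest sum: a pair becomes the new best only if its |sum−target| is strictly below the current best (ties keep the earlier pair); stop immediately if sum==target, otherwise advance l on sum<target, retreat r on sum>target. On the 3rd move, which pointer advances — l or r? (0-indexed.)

l=0 r=16: -8+34=26 d=7 *, r--
l=0 r=15: -8+33=25 d=6 *, r--
l=0 r=14: -8+32=24 d=5 *, r--

r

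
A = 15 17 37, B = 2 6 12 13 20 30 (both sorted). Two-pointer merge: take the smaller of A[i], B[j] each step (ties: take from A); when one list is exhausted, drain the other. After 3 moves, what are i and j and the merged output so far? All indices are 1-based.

i=1, j=4, merged so far=[2, 6, 12]

[i=1,j=1] A[i]=15>B[j]=2 take 2 → j++
[i=1,j=2] A[i]=15>B[j]=6 take 6 → j++
[i=1,j=3] A[i]=15>B[j]=12 take 12 → j++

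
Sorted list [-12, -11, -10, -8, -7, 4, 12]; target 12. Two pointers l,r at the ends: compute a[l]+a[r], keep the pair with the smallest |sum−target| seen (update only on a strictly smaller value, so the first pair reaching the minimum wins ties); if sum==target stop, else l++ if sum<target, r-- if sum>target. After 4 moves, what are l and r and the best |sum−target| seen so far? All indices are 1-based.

l=5, r=7, best |Δ|=8

l=1 r=7: -12+12=0 d=12 *, l++
l=2 r=7: -11+12=1 d=11 *, l++
l=3 r=7: -10+12=2 d=10 *, l++
l=4 r=7: -8+12=4 d=8 *, l++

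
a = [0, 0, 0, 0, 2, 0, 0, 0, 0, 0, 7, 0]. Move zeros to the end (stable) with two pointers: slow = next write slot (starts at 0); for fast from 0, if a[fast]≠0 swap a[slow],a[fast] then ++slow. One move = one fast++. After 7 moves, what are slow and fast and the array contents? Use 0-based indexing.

slow=1, fast=7, a=[2, 0, 0, 0, 0, 0, 0, 0, 0, 0, 7, 0]

slow=0 fast=0: a[fast]=0, fast++
slow=0 fast=1: a[fast]=0, fast++
slow=0 fast=2: a[fast]=0, fast++
slow=0 fast=3: a[fast]=0, fast++
slow=0 fast=4: a[fast]=2≠0 swap→a[0]=2, slow++,fast++
slow=1 fast=5: a[fast]=0, fast++
slow=1 fast=6: a[fast]=0, fast++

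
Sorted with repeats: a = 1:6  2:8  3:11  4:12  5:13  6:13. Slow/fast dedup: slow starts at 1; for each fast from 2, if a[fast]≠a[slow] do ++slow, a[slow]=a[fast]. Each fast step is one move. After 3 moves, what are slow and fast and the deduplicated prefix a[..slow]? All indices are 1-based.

(s=1,f=2) a[fast]=8≠a[slow]=6 write a[2]=8 → slow++,fast++
(s=2,f=3) a[fast]=11≠a[slow]=8 write a[3]=11 → slow++,fast++
(s=3,f=4) a[fast]=12≠a[slow]=11 write a[4]=12 → slow++,fast++

slow=4, fast=5, prefix=[6, 8, 11, 12]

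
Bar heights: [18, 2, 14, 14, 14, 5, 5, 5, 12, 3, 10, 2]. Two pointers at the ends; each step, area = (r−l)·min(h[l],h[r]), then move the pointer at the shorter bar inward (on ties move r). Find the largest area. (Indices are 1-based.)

max area = 100

l=1 r=12: min(18,2)*11=22 best=22 *, r--
l=1 r=11: min(18,10)*10=100 best=100 *, r--
l=1 r=10: min(18,3)*9=27 best=100, r--
l=1 r=9: min(18,12)*8=96 best=100, r--
l=1 r=8: min(18,5)*7=35 best=100, r--
l=1 r=7: min(18,5)*6=30 best=100, r--
l=1 r=6: min(18,5)*5=25 best=100, r--
l=1 r=5: min(18,14)*4=56 best=100, r--
l=1 r=4: min(18,14)*3=42 best=100, r--
l=1 r=3: min(18,14)*2=28 best=100, r--
l=1 r=2: min(18,2)*1=2 best=100, r--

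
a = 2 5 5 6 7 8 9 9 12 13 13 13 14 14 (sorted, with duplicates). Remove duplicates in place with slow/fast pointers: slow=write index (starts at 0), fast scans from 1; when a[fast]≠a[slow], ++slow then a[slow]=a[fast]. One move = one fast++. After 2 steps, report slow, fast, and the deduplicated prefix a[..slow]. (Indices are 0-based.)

slow=1, fast=3, prefix=[2, 5]

slow=0 fast=1: a[fast]=5≠a[slow]=2 write a[1]=5, slow++,fast++
slow=1 fast=2: a[fast]=5=a[slow] dup, fast++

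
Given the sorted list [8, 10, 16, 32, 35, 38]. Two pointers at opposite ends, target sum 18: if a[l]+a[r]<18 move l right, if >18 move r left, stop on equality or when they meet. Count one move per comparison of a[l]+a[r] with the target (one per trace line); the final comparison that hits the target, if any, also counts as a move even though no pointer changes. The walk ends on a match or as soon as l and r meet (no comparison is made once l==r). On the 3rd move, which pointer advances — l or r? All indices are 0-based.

l=0 r=5: 8+38=46 >18, r--
l=0 r=4: 8+35=43 >18, r--
l=0 r=3: 8+32=40 >18, r--

r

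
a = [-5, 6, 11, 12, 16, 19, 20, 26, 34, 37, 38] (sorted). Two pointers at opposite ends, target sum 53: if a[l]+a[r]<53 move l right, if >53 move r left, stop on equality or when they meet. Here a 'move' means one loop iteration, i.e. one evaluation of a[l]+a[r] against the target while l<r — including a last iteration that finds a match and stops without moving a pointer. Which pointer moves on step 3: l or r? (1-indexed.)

l=1 r=11: -5+38=33 <53, l++
l=2 r=11: 6+38=44 <53, l++
l=3 r=11: 11+38=49 <53, l++

l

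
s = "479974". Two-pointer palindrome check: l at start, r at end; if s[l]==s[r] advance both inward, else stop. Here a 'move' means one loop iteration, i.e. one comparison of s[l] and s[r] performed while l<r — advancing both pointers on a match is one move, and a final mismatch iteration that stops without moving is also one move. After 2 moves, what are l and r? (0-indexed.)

l=2, r=3

[0,5] '4'=='4' → l++,r--
[1,4] '7'=='7' → l++,r--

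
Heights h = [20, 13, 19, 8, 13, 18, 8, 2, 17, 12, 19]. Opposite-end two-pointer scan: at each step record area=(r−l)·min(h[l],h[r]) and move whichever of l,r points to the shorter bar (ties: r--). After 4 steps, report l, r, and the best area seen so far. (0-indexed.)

[0,10] min(20,19)*10=190 best=190 * → r--
[0,9] min(20,12)*9=108 best=190 → r--
[0,8] min(20,17)*8=136 best=190 → r--
[0,7] min(20,2)*7=14 best=190 → r--

l=0, r=6, best area=190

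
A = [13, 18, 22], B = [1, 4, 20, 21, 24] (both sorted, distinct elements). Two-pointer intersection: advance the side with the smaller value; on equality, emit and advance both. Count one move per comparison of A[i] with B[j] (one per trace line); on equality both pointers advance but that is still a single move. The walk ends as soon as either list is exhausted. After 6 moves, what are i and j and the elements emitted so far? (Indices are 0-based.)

i=0 j=0: 13>1, j++
i=0 j=1: 13>4, j++
i=0 j=2: 13<20, i++
i=1 j=2: 18<20, i++
i=2 j=2: 22>20, j++
i=2 j=3: 22>21, j++

i=2, j=4, emitted=[]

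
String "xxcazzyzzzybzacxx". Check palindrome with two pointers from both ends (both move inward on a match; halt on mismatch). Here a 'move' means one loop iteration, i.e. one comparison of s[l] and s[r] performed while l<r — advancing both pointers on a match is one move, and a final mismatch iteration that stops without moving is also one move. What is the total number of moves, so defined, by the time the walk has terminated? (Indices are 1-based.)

6 moves

[1,17] 'x'=='x' → l++,r--
[2,16] 'x'=='x' → l++,r--
[3,15] 'c'=='c' → l++,r--
[4,14] 'a'=='a' → l++,r--
[5,13] 'z'=='z' → l++,r--
[6,12] 'z'!='b' → stop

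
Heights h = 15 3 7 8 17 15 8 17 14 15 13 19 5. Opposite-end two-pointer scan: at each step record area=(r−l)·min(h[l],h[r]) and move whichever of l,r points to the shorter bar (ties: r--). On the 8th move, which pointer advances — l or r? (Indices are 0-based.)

[0,12] min(15,5)*12=60 best=60 * → r--
[0,11] min(15,19)*11=165 best=165 * → l++
[1,11] min(3,19)*10=30 best=165 → l++
[2,11] min(7,19)*9=63 best=165 → l++
[3,11] min(8,19)*8=64 best=165 → l++
[4,11] min(17,19)*7=119 best=165 → l++
[5,11] min(15,19)*6=90 best=165 → l++
[6,11] min(8,19)*5=40 best=165 → l++

l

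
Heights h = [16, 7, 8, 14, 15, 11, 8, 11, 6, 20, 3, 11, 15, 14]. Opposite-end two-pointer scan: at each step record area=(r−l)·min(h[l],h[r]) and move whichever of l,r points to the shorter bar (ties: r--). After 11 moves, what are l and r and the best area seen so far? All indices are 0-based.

l=7, r=9, best area=182

[0,13] min(16,14)*13=182 best=182 * → r--
[0,12] min(16,15)*12=180 best=182 → r--
[0,11] min(16,11)*11=121 best=182 → r--
[0,10] min(16,3)*10=30 best=182 → r--
[0,9] min(16,20)*9=144 best=182 → l++
[1,9] min(7,20)*8=56 best=182 → l++
[2,9] min(8,20)*7=56 best=182 → l++
[3,9] min(14,20)*6=84 best=182 → l++
[4,9] min(15,20)*5=75 best=182 → l++
[5,9] min(11,20)*4=44 best=182 → l++
[6,9] min(8,20)*3=24 best=182 → l++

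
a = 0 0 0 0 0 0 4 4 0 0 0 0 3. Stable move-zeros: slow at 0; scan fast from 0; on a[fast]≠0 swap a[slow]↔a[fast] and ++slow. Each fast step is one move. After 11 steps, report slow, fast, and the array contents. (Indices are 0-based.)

slow=2, fast=11, a=[4, 4, 0, 0, 0, 0, 0, 0, 0, 0, 0, 0, 3]

slow=0 fast=0: a[fast]=0, fast++
slow=0 fast=1: a[fast]=0, fast++
slow=0 fast=2: a[fast]=0, fast++
slow=0 fast=3: a[fast]=0, fast++
slow=0 fast=4: a[fast]=0, fast++
slow=0 fast=5: a[fast]=0, fast++
slow=0 fast=6: a[fast]=4≠0 swap→a[0]=4, slow++,fast++
slow=1 fast=7: a[fast]=4≠0 swap→a[1]=4, slow++,fast++
slow=2 fast=8: a[fast]=0, fast++
slow=2 fast=9: a[fast]=0, fast++
slow=2 fast=10: a[fast]=0, fast++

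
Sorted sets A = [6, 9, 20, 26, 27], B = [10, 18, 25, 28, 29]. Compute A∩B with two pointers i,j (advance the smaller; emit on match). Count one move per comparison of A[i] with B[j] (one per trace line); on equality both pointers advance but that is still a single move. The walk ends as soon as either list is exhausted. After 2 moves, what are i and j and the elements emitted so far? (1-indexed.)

[i=1,j=1] 6<10 → i++
[i=2,j=1] 9<10 → i++

i=3, j=1, emitted=[]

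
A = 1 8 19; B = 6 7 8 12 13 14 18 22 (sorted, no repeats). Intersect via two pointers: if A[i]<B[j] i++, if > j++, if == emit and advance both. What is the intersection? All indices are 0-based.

intersection = [8]

[i=0,j=0] 1<6 → i++
[i=1,j=0] 8>6 → j++
[i=1,j=1] 8>7 → j++
[i=1,j=2] 8==8 emit → i++,j++
[i=2,j=3] 19>12 → j++
[i=2,j=4] 19>13 → j++
[i=2,j=5] 19>14 → j++
[i=2,j=6] 19>18 → j++
[i=2,j=7] 19<22 → i++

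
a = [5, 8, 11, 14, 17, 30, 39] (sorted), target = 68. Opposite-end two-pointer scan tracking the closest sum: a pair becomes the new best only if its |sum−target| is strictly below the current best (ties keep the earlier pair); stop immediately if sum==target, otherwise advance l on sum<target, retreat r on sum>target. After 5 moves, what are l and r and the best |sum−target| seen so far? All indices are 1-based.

[1,7] 5+39=44 d=24 * → l++
[2,7] 8+39=47 d=21 * → l++
[3,7] 11+39=50 d=18 * → l++
[4,7] 14+39=53 d=15 * → l++
[5,7] 17+39=56 d=12 * → l++

l=6, r=7, best |Δ|=12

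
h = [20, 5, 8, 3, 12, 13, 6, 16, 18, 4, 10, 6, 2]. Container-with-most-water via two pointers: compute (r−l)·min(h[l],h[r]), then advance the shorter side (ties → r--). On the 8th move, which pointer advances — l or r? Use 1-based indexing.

r

[1,13] min(20,2)*12=24 best=24 * → r--
[1,12] min(20,6)*11=66 best=66 * → r--
[1,11] min(20,10)*10=100 best=100 * → r--
[1,10] min(20,4)*9=36 best=100 → r--
[1,9] min(20,18)*8=144 best=144 * → r--
[1,8] min(20,16)*7=112 best=144 → r--
[1,7] min(20,6)*6=36 best=144 → r--
[1,6] min(20,13)*5=65 best=144 → r--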